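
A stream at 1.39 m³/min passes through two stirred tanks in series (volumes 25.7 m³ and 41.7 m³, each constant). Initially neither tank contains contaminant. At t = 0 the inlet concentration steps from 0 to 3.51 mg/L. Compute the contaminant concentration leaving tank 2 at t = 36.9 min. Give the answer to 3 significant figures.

1.60 mg/L

Time constants: τᵢ = Vᵢ/Q for each well-mixed tank.
τ₁ = 25.7/1.39 = 18.489 min; τ₂ = 41.7/1.39 = 30.000 min.
Tank 1: C₁ = C_in(1 − e^(−t/τ₁)). Tank 2 (τ₁ ≠ τ₂): C₂ = C_in[1 − (τ₁ e^(−t/τ₁) − τ₂ e^(−t/τ₂))/(τ₁ − τ₂)].
At t = 36.9: e^(−t/τ₁) = 0.13591, e^(−t/τ₂) = 0.29229.
C₂ = 3.51·[1 − (18.489·0.13591 − 30.000·0.29229)/(-11.511)] = 3.51·0.45652 = 1.6024 mg/L.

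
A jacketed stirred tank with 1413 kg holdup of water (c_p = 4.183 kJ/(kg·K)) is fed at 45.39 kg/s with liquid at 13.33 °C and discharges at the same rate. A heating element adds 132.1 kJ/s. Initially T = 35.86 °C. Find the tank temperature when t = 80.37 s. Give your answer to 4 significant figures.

15.68 °C

M c_p dT/dt = ṁ c_p (T_in − T) + Q̇.
τ = M/ṁ = 31.1302 s; T_ss = T_in + Q̇/(ṁ c_p) = 13.33 + 132.1/(45.39·4.183) = 14.0258 °C.
This is linear first-order; T(t) = T_ss + (T₀ − T_ss) e^(−t/τ).
T(80.37) = 14.0258 + (21.8342)·e^(−80.37/31.1302) = 14.0258 + (21.8342)·0.0756425 = 15.6773 °C.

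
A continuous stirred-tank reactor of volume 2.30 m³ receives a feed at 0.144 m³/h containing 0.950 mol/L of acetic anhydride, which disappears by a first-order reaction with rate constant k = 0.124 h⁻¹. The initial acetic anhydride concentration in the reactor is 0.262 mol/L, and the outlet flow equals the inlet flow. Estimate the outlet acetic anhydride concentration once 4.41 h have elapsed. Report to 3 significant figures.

0.294 mol/L

Species balance: V dC/dt = Q C_in − Q C − k V C.
dC/dt = (Q/V) C_in − (Q/V + k) C; effective rate a = Q/V + k = 0.062609 + 0.124 = 0.18661 h⁻¹.
C_ss = Q C_in/(Q + kV) = 0.31873 mol/L; C(t) = C_ss + (C₀ − C_ss) e^(−a t).
C(4.41) = 0.31873 + (-0.056733)·e^(−0.18661·4.41) = 0.31873 + (-0.056733)·0.43914 = 0.29382 mol/L.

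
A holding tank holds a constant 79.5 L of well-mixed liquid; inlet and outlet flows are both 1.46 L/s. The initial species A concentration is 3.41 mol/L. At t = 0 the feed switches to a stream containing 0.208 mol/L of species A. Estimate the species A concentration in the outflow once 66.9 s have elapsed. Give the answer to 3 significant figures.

Species balance on the tank: V dC/dt = Q(C_in − C).
So dC/dt = (C_in − C)/τ with τ = V/Q = 79.5/1.46 = 54.452 s.
This is linear first-order; C(t) = C_in + (C₀ − C_in) e^(−t/τ).
C(66.9) = 0.208 + (3.41 − 0.208)·e^(−66.9/54.452) = 0.208 + (3.2020)·0.29270 = 1.1452 mol/L.

1.15 mol/L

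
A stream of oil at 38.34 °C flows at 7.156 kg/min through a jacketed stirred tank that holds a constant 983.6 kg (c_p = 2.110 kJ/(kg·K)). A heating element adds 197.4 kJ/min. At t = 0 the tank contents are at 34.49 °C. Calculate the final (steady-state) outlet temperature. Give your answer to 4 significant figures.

Unsteady energy balance on the tank contents: M c_p dT/dt = ṁ c_p (T_in − T) + 197.4.
At steady state dT/dt = 0 ⇒ T_ss = T_in + Q̇/(ṁ c_p) = 38.34 + 197.4/(7.156·2.110) = 51.4136 °C.

51.41 °C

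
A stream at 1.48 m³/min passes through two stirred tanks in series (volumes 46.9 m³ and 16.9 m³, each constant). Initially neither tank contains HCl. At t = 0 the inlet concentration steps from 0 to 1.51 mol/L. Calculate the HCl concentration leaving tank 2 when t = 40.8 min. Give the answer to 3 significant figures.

Time constants: τᵢ = Vᵢ/Q for each well-mixed tank.
τ₁ = 46.9/1.48 = 31.689 min; τ₂ = 16.9/1.48 = 11.419 min.
Solving the cascade with C₁(0)=C₂(0)=0 gives C₂(t) = C_in[1 − (τ₁ e^(−t/τ₁) − τ₂ e^(−t/τ₂))/(τ₁ − τ₂)].
At t = 40.8: e^(−t/τ₁) = 0.27596, e^(−t/τ₂) = 0.028071.
C₂ = 1.51·[1 − (31.689·0.27596 − 11.419·0.028071)/(20.270)] = 1.51·0.58440 = 0.88244 mol/L.

0.882 mol/L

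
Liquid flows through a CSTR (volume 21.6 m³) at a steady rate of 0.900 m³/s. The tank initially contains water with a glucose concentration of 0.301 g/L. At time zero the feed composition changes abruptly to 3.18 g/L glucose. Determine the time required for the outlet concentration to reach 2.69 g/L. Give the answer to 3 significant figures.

42.5 s

Species balance: V dC/dt = Q(C_in − C) ⇒ τ = V/Q = 24.000 s.
C(t) = C_in + (C₀ − C_in) e^(−t/τ). Set C = 2.69 and solve for t:
e^(−t/τ) = (C − C_in)/(C₀ − C_in) = (2.69 − 3.18)/(0.301 − 3.18) = 0.17020
t = −τ ln(…) = 24.000 × 1.7708 = 42.499 s.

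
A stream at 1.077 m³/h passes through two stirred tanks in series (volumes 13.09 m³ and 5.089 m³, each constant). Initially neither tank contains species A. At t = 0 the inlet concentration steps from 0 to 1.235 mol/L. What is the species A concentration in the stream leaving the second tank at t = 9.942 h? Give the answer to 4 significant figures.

Time constants: τᵢ = Vᵢ/Q for each well-mixed tank.
τ₁ = 13.09/1.077 = 12.1541 h; τ₂ = 5.089/1.077 = 4.72516 h.
Tank 1: C₁ = C_in(1 − e^(−t/τ₁)). Tank 2 (τ₁ ≠ τ₂): C₂ = C_in[1 − (τ₁ e^(−t/τ₁) − τ₂ e^(−t/τ₂))/(τ₁ − τ₂)].
At t = 9.942: e^(−t/τ₁) = 0.441316, e^(−t/τ₂) = 0.121961.
C₂ = 1.235·[1 − (12.1541·0.441316 − 4.72516·0.121961)/(7.42897)] = 1.235·0.355559 = 0.439116 mol/L.

0.4391 mol/L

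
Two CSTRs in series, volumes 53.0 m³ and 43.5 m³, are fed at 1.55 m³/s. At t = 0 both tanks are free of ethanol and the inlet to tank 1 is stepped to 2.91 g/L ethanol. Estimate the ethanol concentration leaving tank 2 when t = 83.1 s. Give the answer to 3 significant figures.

Species balance on tank i: dCᵢ/dt = (Cᵢ₋₁ − Cᵢ)/τᵢ with τᵢ = Vᵢ/Q.
τ₁ = 53.0/1.55 = 34.194 s; τ₂ = 43.5/1.55 = 28.065 s.
Tank 1: C₁ = C_in(1 − e^(−t/τ₁)). Tank 2 (τ₁ ≠ τ₂): C₂ = C_in[1 − (τ₁ e^(−t/τ₁) − τ₂ e^(−t/τ₂))/(τ₁ − τ₂)].
At t = 83.1: e^(−t/τ₁) = 0.088012, e^(−t/τ₂) = 0.051765.
C₂ = 2.91·[1 − (34.194·0.088012 − 28.065·0.051765)/(6.1290)] = 2.91·0.74602 = 2.1709 g/L.

2.17 g/L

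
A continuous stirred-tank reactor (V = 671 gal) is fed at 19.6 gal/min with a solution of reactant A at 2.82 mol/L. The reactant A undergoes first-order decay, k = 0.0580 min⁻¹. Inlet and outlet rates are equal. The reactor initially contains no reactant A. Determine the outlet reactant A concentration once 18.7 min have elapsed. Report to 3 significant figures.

Accumulation = in − out − consumed: V dC/dt = Q C_in − Q C − k V C.
dC/dt = (Q/V) C_in − (Q/V + k) C; effective rate a = Q/V + k = 0.029210 + 0.0580 = 0.087210 min⁻¹.
C_ss = Q C_in/(Q + kV) = 0.94453 mol/L; C(t) = C_ss + (C₀ − C_ss) e^(−a t).
C(18.7) = 0.94453 + (-0.94453)·e^(−0.087210·18.7) = 0.94453 + (-0.94453)·0.19577 = 0.75962 mol/L.

0.760 mol/L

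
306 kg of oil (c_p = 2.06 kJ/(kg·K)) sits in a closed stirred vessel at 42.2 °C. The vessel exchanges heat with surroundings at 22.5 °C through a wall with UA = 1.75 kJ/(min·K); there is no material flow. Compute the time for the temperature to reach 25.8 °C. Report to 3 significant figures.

644 min

Lumped-capacitance energy balance: M c_p dT/dt = UA(T_amb − T).
τ = M c_p/UA = 360.21 min; T_ss = T_amb = 22.500 °C.
T(t) = T_ss + (T₀ − T_ss)e^(−t/τ); set T = 25.8:
t = −τ ln[(T − T_ss)/(T₀ − T_ss)] = −360.21 · ln(0.16751) = 643.58 min.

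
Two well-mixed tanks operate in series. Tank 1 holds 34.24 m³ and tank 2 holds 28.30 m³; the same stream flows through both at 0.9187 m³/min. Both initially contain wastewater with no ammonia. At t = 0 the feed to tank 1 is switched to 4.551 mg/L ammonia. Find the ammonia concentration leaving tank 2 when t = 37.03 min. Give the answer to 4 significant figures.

1.355 mg/L

Each tank obeys Vᵢ dCᵢ/dt = Q(Cᵢ₋₁ − Cᵢ), so τᵢ = Vᵢ/Q.
τ₁ = 34.24/0.9187 = 37.2701 min; τ₂ = 28.30/0.9187 = 30.8044 min.
Tank 1: C₁ = C_in(1 − e^(−t/τ₁)). Tank 2 (τ₁ ≠ τ₂): C₂ = C_in[1 − (τ₁ e^(−t/τ₁) − τ₂ e^(−t/τ₂))/(τ₁ − τ₂)].
At t = 37.03: e^(−t/τ₁) = 0.370257, e^(−t/τ₂) = 0.300562.
C₂ = 4.551·[1 − (37.2701·0.370257 − 30.8044·0.300562)/(6.46566)] = 4.551·0.297697 = 1.35482 mg/L.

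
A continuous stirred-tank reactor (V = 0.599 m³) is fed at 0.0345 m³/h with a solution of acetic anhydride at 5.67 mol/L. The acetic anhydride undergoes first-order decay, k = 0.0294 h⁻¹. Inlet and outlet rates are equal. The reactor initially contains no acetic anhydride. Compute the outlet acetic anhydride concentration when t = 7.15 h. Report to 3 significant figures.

1.74 mol/L

Accumulation = in − out − consumed: V dC/dt = Q C_in − Q C − k V C.
This is linear with rate a = Q/V + k = 0.086996 h⁻¹.
C_ss = Q C_in/(Q + kV) = 3.7538 mol/L; C(t) = C_ss + (C₀ − C_ss) e^(−a t).
C(7.15) = 3.7538 + (-3.7538)·e^(−0.086996·7.15) = 3.7538 + (-3.7538)·0.53686 = 1.7386 mol/L.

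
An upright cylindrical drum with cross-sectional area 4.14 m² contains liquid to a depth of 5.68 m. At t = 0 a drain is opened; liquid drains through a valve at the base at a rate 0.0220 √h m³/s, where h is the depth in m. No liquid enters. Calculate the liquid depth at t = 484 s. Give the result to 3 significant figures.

A dh/dt = −Q_out = −0.0220 √h.
This is separable: 2 d(√h)/dt = −0.0220/A, so √h = √h₀ − (0.0220/(2A)) t.
√h = √5.68 − 0.0220·484/(2·4.14) = 2.3833 − 1.2860 = 1.0973.
h = 1.0973² = 1.2040 m.

1.20 m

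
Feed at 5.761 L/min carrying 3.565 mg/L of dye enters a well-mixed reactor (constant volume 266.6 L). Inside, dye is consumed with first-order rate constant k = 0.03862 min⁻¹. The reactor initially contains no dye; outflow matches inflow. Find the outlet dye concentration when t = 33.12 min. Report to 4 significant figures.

V dC/dt = Q(C_in − C) − k V C.
dC/dt = (Q/V) C_in − (Q/V + k) C; effective rate a = Q/V + k = 0.0216092 + 0.03862 = 0.0602292 min⁻¹.
C_ss = Q C_in/(Q + kV) = 1.27906 mg/L; C(t) = C_ss + (C₀ − C_ss) e^(−a t).
C(33.12) = 1.27906 + (-1.27906)·e^(−0.0602292·33.12) = 1.27906 + (-1.27906)·0.136042 = 1.10505 mg/L.

1.105 mg/L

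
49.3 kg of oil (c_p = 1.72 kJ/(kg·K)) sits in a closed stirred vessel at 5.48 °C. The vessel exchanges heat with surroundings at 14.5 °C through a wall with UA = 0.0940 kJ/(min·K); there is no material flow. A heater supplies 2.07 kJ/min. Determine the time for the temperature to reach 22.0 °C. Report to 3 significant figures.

First-law balance (no shaft work): M c_p dT/dt = −UA(T − T_amb) + Q̇.
τ = M c_p/UA = 902.09 min; T_ss = T_amb + Q̇/UA = 14.5 + 2.07/0.0940 = 36.521 °C.
T(t) = T_ss + (T₀ − T_ss)e^(−t/τ); set T = 22.0:
t = −τ ln[(T − T_ss)/(T₀ − T_ss)] = −902.09 · ln(0.46781) = 685.32 min.

685 min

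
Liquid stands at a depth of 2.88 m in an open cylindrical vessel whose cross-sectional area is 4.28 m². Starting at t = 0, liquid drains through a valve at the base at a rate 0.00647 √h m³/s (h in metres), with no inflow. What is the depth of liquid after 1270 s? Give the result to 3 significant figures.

0.543 m

A dh/dt = −Q_out = −0.00647 √h.
This is separable: 2 d(√h)/dt = −0.00647/A, so √h = √h₀ − (0.00647/(2A)) t.
√h = √2.88 − 0.00647·1270/(2·4.28) = 1.6971 − 0.95992 = 0.73714.
h = 0.73714² = 0.54337 m.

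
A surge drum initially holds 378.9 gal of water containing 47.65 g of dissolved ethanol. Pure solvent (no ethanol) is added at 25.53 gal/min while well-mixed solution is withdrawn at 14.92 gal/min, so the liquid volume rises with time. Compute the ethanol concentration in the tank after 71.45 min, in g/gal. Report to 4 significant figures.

0.008938 g/gal

Let m(t) be the amount of ethanol. Volume: V(t) = V₀ + (Q_in − Q_out) t = 378.9 + 10.6100 t; V(71.45) = 1136.98 gal.
Species balance (pure solvent in): dm/dt = −Q_out · m/V(t).
Separate: dm/m = −Q_out dt/V(t) ⇒ ln(m/m₀) = −(Q_out/(Q_in−Q_out)) ln(V/V₀).
m = m₀ (V₀/V)^(Q_out/(Q_in−Q_out)) = 47.65 × (378.9/1136.98)^(1.40622) = 10.1618 g.
C = m/V = 10.1618/1136.98 = 0.00893754 g/gal.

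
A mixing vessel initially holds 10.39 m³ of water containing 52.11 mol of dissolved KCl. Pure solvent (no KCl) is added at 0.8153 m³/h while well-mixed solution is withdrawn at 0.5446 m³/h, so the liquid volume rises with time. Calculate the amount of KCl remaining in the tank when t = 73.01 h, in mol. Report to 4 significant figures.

Total volume: dV/dt = Q_in − Q_out = 0.270700 m³/h, so V(t) = 10.39 + 0.270700 t and V(73.01) = 30.1538 m³.
Species balance (pure solvent in): dm/dt = −Q_out · m/V(t).
dm/m = −Q_out dt/(V₀ + 0.270700 t); integrating gives ln(m/m₀) = −(Q_out/(Q_in−Q_out)) ln(V/V₀).
m = m₀ (V₀/V)^(Q_out/(Q_in−Q_out)) = 52.11 × (10.39/30.1538)^(2.01182) = 6.10939 mol.

6.109 mol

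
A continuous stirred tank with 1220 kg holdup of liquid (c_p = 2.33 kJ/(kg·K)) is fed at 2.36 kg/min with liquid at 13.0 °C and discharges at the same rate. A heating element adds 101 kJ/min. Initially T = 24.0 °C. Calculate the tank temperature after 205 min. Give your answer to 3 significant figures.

26.4 °C

M c_p dT/dt = ṁ c_p (T_in − T) + Q̇.
τ = M/ṁ = 516.95 min; T_ss = T_in + Q̇/(ṁ c_p) = 13.0 + 101/(2.36·2.33) = 31.368 °C.
Solution: T(t) = T_ss + (T₀ − T_ss) e^(−t/τ).
T(205) = 31.368 + (-7.3676)·e^(−205/516.95) = 31.368 + (-7.3676)·0.67263 = 26.412 °C.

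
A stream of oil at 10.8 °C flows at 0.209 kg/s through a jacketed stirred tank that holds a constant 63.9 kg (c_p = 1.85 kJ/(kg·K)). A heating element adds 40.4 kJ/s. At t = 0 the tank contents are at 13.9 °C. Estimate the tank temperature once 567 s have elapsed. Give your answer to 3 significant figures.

99.4 °C

First-law balance (no shaft work): M c_p dT/dt = ṁ c_p (T_in − T) + 40.4.
Rearrange: dT/dt = (T_ss − T)/τ with τ = M/ṁ = 305.74 s and T_ss = T_in + Q̇/(ṁ c_p) = 115.29 °C.
T approaches T_ss exponentially: T(t) = T_ss + (T₀ − T_ss) e^(−t/τ).
T(567) = 115.29 + (-101.39)·e^(−567/305.74) = 115.29 + (-101.39)·0.15653 = 99.417 °C.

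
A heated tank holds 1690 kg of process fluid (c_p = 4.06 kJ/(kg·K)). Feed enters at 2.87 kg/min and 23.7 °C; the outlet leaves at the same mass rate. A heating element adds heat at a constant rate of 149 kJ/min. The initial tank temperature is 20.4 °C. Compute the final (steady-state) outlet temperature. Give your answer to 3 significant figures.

First-law balance (no shaft work): M c_p dT/dt = ṁ c_p (T_in − T) + 149.
At steady state dT/dt = 0 ⇒ T_ss = T_in + Q̇/(ṁ c_p) = 23.7 + 149/(2.87·4.06) = 36.487 °C.

36.5 °C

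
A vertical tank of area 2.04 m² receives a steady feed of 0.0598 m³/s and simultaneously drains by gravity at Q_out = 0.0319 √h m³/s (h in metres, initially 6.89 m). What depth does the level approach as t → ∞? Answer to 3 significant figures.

3.51 m

Level balance: A dh/dt = 0.0598 − 0.0319 √h. Setting dh/dt = 0:
Q_in = 0.0319 √h_ss ⇒ √h_ss = 0.0598/0.0319 = 1.8746.
h_ss = 1.8746² = 3.5142 m. (Since h₀ = 6.89 m > h_ss, the level will fall toward this value.)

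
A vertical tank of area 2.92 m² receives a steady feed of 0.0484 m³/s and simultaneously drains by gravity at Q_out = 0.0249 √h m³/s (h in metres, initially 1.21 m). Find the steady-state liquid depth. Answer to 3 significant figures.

Level balance: A dh/dt = 0.0484 − 0.0249 √h. Setting dh/dt = 0:
Q_in = 0.0249 √h_ss ⇒ √h_ss = 0.0484/0.0249 = 1.9438.
h_ss = 1.9438² = 3.7783 m. (Since h₀ = 1.21 m < h_ss, the level will rise toward this value.)

3.78 m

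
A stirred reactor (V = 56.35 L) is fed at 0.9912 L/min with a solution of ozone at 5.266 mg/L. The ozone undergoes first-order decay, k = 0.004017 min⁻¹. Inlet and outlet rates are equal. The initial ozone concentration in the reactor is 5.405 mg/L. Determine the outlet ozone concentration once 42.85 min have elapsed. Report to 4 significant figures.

4.730 mg/L

V dC/dt = Q(C_in − C) − k V C.
dC/dt = (Q/V) C_in − (Q/V + k) C; effective rate a = Q/V + k = 0.0175901 + 0.004017 = 0.0216071 min⁻¹.
C_ss = Q C_in/(Q + kV) = 4.28699 mg/L; C(t) = C_ss + (C₀ − C_ss) e^(−a t).
C(42.85) = 4.28699 + (1.11801)·e^(−0.0216071·42.85) = 4.28699 + (1.11801)·0.396190 = 4.72993 mg/L.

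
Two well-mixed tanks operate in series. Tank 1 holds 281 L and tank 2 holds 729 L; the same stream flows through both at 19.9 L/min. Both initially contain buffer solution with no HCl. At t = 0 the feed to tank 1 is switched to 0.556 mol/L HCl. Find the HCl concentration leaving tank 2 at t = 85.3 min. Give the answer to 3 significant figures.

0.469 mol/L

Species balance on tank i: dCᵢ/dt = (Cᵢ₋₁ − Cᵢ)/τᵢ with τᵢ = Vᵢ/Q.
τ₁ = 281/19.9 = 14.121 min; τ₂ = 729/19.9 = 36.633 min.
Solving the cascade with C₁(0)=C₂(0)=0 gives C₂(t) = C_in[1 − (τ₁ e^(−t/τ₁) − τ₂ e^(−t/τ₂))/(τ₁ − τ₂)].
At t = 85.3: e^(−t/τ₁) = 0.0023796, e^(−t/τ₂) = 0.097443.
C₂ = 0.556·[1 − (14.121·0.0023796 − 36.633·0.097443)/(-22.513)] = 0.556·0.84293 = 0.46867 mol/L.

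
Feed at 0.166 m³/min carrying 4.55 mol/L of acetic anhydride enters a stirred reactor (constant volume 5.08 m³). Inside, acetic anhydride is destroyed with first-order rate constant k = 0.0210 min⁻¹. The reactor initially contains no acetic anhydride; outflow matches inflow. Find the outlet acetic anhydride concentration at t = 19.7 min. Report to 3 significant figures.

Accumulation = in − out − consumed: V dC/dt = Q C_in − Q C − k V C.
dC/dt = (Q/V) C_in − (Q/V + k) C; effective rate a = Q/V + k = 0.032677 + 0.0210 = 0.053677 min⁻¹.
C_ss = Q C_in/(Q + kV) = 2.7699 mol/L; C(t) = C_ss + (C₀ − C_ss) e^(−a t).
C(19.7) = 2.7699 + (-2.7699)·e^(−0.053677·19.7) = 2.7699 + (-2.7699)·0.34734 = 1.8078 mol/L.

1.81 mol/L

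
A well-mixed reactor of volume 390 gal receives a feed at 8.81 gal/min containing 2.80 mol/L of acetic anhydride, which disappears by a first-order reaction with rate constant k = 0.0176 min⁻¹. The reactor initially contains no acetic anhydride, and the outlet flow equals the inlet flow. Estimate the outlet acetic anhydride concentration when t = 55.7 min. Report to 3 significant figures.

Accumulation = in − out − consumed: V dC/dt = Q C_in − Q C − k V C.
This is linear with rate a = Q/V + k = 0.040190 min⁻¹.
C_ss = Q C_in/(Q + kV) = 1.5738 mol/L; C(t) = C_ss + (C₀ − C_ss) e^(−a t).
C(55.7) = 1.5738 + (-1.5738)·e^(−0.040190·55.7) = 1.5738 + (-1.5738)·0.10661 = 1.4060 mol/L.

1.41 mol/L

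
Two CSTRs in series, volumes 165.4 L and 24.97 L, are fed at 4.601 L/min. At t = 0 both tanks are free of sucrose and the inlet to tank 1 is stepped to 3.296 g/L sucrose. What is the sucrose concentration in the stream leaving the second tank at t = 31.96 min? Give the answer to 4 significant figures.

1.702 g/L

Species balance on tank i: dCᵢ/dt = (Cᵢ₋₁ − Cᵢ)/τᵢ with τᵢ = Vᵢ/Q.
τ₁ = 165.4/4.601 = 35.9487 min; τ₂ = 24.97/4.601 = 5.42708 min.
Solving the cascade with C₁(0)=C₂(0)=0 gives C₂(t) = C_in[1 − (τ₁ e^(−t/τ₁) − τ₂ e^(−t/τ₂))/(τ₁ − τ₂)].
At t = 31.96: e^(−t/τ₁) = 0.411048, e^(−t/τ₂) = 0.00276979.
C₂ = 3.296·[1 − (35.9487·0.411048 − 5.42708·0.00276979)/(30.5216)] = 3.296·0.516355 = 1.70191 g/L.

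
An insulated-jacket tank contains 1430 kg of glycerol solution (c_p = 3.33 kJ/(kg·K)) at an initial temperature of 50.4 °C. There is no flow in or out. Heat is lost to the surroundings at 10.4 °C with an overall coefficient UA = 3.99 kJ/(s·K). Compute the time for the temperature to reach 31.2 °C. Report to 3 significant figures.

780 s

Lumped-capacitance energy balance: M c_p dT/dt = UA(T_amb − T).
τ = M c_p/UA = 1193.5 s; T_ss = T_amb = 10.400 °C.
T(t) = T_ss + (T₀ − T_ss)e^(−t/τ); set T = 31.2:
t = −τ ln[(T − T_ss)/(T₀ − T_ss)] = −1193.5 · ln(0.52000) = 780.43 s.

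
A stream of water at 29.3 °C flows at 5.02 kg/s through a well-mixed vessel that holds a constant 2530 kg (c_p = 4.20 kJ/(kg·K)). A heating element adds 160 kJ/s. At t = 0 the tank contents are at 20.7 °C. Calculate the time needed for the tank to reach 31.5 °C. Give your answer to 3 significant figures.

M c_p dT/dt = ṁ c_p (T_in − T) + Q̇.
τ = M/ṁ = 503.98 s; T_ss = T_in + Q̇/(ṁ c_p) = 36.889 °C.
T(t) = T_ss + (T₀ − T_ss) e^(−t/τ). Set T = 31.5:
e^(−t/τ) = (31.5 − 36.889)/(20.7 − 36.889) = 0.33287
t = −503.98 · ln(0.33287) = 554.39 s.

554 s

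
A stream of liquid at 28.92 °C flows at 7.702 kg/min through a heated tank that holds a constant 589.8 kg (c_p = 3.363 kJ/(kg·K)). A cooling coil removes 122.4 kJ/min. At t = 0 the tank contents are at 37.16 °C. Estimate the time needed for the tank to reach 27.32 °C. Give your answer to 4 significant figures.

108.9 min

First-law balance (no shaft work): M c_p dT/dt = ṁ c_p (T_in − T) − 122.4.
τ = M/ṁ = 76.5775 min; T_ss = T_in − Q̇/(ṁ c_p) = 24.1945 °C.
T(t) = T_ss + (T₀ − T_ss) e^(−t/τ). Set T = 27.32:
e^(−t/τ) = (27.32 − 24.1945)/(37.16 − 24.1945) = 0.241065
t = −76.5775 · ln(0.241065) = 108.946 min.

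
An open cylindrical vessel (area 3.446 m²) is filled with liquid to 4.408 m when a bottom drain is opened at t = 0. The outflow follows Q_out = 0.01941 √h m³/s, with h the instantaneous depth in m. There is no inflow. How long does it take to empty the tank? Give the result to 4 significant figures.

745.5 s

A dh/dt = −Q_out = −0.01941 √h.
Separate and integrate: 2(√h − √h₀) = −(0.01941/A) t.
Tank is empty when √h = 0: t_empty = 2A√h₀/0.01941.
t_empty = 2·3.446·√4.408/0.01941 = 6.89200·2.09952/0.01941 = 745.488 s.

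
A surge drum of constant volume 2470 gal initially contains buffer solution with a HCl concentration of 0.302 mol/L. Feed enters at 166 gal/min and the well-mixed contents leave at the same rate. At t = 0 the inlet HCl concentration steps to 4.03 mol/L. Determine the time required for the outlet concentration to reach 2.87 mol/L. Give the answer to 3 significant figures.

Species balance: V dC/dt = Q(C_in − C) ⇒ τ = V/Q = 14.880 min.
C(t) = C_in + (C₀ − C_in) e^(−t/τ). Set C = 2.87 and solve for t:
e^(−t/τ) = (C − C_in)/(C₀ − C_in) = (2.87 − 4.03)/(0.302 − 4.03) = 0.31116
t = −τ ln(…) = 14.880 × 1.1675 = 17.371 min.

17.4 min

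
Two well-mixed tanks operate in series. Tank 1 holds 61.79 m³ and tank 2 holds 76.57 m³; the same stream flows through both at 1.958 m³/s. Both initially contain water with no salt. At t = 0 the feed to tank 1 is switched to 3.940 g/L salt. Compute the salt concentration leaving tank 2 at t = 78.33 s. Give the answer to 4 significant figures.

Each tank obeys Vᵢ dCᵢ/dt = Q(Cᵢ₋₁ − Cᵢ), so τᵢ = Vᵢ/Q.
τ₁ = 61.79/1.958 = 31.5577 s; τ₂ = 76.57/1.958 = 39.1062 s.
Solving the cascade with C₁(0)=C₂(0)=0 gives C₂(t) = C_in[1 − (τ₁ e^(−t/τ₁) − τ₂ e^(−t/τ₂))/(τ₁ − τ₂)].
At t = 78.33: e^(−t/τ₁) = 0.0835660, e^(−t/τ₂) = 0.134929.
C₂ = 3.940·[1 − (31.5577·0.0835660 − 39.1062·0.134929)/(-7.54852)] = 3.940·0.650339 = 2.56234 g/L.

2.562 g/L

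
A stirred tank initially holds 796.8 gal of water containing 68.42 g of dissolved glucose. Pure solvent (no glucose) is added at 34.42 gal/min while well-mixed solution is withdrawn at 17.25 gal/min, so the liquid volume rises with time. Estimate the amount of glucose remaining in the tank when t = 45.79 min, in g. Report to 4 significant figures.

Let m(t) be the amount of glucose. Volume: V(t) = V₀ + (Q_in − Q_out) t = 796.8 + 17.1700 t; V(45.79) = 1583.01 gal.
Species balance (pure solvent in): dm/dt = −Q_out · m/V(t).
Separate: dm/m = −Q_out dt/V(t) ⇒ ln(m/m₀) = −(Q_out/(Q_in−Q_out)) ln(V/V₀).
m = m₀ (V₀/V)^(Q_out/(Q_in−Q_out)) = 68.42 × (796.8/1583.01)^(1.00466) = 34.3288 g.

34.33 g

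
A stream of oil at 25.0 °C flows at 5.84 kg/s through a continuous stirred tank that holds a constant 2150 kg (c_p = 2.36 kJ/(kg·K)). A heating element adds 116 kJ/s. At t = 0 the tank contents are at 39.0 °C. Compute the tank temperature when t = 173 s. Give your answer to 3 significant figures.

M c_p dT/dt = ṁ c_p (T_in − T) + Q̇.
Rearrange: dT/dt = (T_ss − T)/τ with τ = M/ṁ = 368.15 s and T_ss = T_in + Q̇/(ṁ c_p) = 33.417 °C.
Solution: T(t) = T_ss + (T₀ − T_ss) e^(−t/τ).
T(173) = 33.417 + (5.5835)·e^(−173/368.15) = 33.417 + (5.5835)·0.62505 = 36.907 °C.

36.9 °C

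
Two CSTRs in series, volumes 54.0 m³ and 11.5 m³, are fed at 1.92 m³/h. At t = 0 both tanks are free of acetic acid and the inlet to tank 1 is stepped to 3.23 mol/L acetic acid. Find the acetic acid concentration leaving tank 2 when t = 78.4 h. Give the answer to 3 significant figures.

Time constants: τᵢ = Vᵢ/Q for each well-mixed tank.
τ₁ = 54.0/1.92 = 28.125 h; τ₂ = 11.5/1.92 = 5.9896 h.
Tank 1: C₁ = C_in(1 − e^(−t/τ₁)). Tank 2 (τ₁ ≠ τ₂): C₂ = C_in[1 − (τ₁ e^(−t/τ₁) − τ₂ e^(−t/τ₂))/(τ₁ − τ₂)].
At t = 78.4: e^(−t/τ₁) = 0.061572, e^(−t/τ₂) = 2.0670e-06.
C₂ = 3.23·[1 − (28.125·0.061572 − 5.9896·2.0670e-06)/(22.135)] = 3.23·0.92177 = 2.9773 mol/L.

2.98 mol/L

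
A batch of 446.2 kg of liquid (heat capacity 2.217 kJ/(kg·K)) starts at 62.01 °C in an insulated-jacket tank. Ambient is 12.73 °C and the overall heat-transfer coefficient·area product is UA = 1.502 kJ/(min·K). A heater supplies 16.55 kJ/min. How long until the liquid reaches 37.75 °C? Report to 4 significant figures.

Heat balance on the well-mixed liquid: M c_p dT/dt = −UA(T − T_amb) + Q̇.
τ = M c_p/UA = 658.605 min; T_ss = T_amb + Q̇/UA = 12.73 + 16.55/1.502 = 23.7486 °C.
T(t) = T_ss + (T₀ − T_ss)e^(−t/τ); set T = 37.75:
t = −τ ln[(T − T_ss)/(T₀ − T_ss)] = −658.605 · ln(0.365940) = 662.087 min.

662.1 min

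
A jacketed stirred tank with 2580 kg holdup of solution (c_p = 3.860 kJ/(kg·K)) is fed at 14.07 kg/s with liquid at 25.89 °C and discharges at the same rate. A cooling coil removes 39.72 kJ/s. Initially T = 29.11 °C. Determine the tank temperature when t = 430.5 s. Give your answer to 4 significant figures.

25.54 °C

M c_p dT/dt = ṁ c_p (T_in − T) − Q̇.
Rearrange: dT/dt = (T_ss − T)/τ with τ = M/ṁ = 183.369 s and T_ss = T_in − Q̇/(ṁ c_p) = 25.1586 °C.
This is linear first-order; T(t) = T_ss + (T₀ − T_ss) e^(−t/τ).
T(430.5) = 25.1586 + (3.95135)·e^(−430.5/183.369) = 25.1586 + (3.95135)·0.0955862 = 25.5363 °C.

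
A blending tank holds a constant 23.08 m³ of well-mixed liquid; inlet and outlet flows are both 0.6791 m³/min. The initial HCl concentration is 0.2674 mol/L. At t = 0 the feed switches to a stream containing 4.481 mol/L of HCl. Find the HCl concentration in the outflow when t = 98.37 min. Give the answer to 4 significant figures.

4.248 mol/L

Accumulation = in − out for the solute gives V dC/dt = Q(C_in − C).
So dC/dt = (C_in − C)/τ with τ = V/Q = 23.08/0.6791 = 33.9862 min.
This is linear first-order; C(t) = C_in + (C₀ − C_in) e^(−t/τ).
C(98.37) = 4.481 + (0.2674 − 4.481)·e^(−98.37/33.9862) = 4.481 + (-4.21360)·0.0553315 = 4.24786 mol/L.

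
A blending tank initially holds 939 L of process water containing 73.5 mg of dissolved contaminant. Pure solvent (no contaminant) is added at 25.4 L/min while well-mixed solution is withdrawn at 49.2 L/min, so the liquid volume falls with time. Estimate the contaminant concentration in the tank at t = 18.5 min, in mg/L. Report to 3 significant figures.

Total volume: dV/dt = Q_in − Q_out = -23.800 L/min, so V(t) = 939 − 23.800 t and V(18.5) = 498.70 L.
Solute balance: dm/dt = 0 − Q_out C = −Q_out m/V(t).
dm/m = −Q_out dt/(V₀ − 23.800 t); integrating gives ln(m/m₀) = −(Q_out/(Q_in−Q_out)) ln(V/V₀).
m = m₀ (V₀/V)^(Q_out/(Q_in−Q_out)) = 73.5 × (939/498.70)^(-2.0672) = 19.868 mg.
C = m/V = 19.868/498.70 = 0.039840 mg/L.

0.0398 mg/L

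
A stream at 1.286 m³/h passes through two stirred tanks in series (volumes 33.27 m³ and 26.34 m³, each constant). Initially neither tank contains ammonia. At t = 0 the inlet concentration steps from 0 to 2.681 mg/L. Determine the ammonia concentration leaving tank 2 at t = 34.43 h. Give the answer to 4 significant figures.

1.177 mg/L

Each tank obeys Vᵢ dCᵢ/dt = Q(Cᵢ₋₁ − Cᵢ), so τᵢ = Vᵢ/Q.
τ₁ = 33.27/1.286 = 25.8709 h; τ₂ = 26.34/1.286 = 20.4821 h.
Solving the cascade with C₁(0)=C₂(0)=0 gives C₂(t) = C_in[1 − (τ₁ e^(−t/τ₁) − τ₂ e^(−t/τ₂))/(τ₁ − τ₂)].
At t = 34.43: e^(−t/τ₁) = 0.264256, e^(−t/τ₂) = 0.186192.
C₂ = 2.681·[1 − (25.8709·0.264256 − 20.4821·0.186192)/(5.38880)] = 2.681·0.439033 = 1.17705 mg/L.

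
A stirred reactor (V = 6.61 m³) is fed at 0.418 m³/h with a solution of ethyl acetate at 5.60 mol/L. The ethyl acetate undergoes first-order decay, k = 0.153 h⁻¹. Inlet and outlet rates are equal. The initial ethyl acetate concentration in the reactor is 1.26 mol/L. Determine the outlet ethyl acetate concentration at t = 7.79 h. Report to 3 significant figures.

V dC/dt = Q(C_in − C) − k V C.
This is linear with rate a = Q/V + k = 0.21624 h⁻¹.
C_ss = Q C_in/(Q + kV) = 1.6377 mol/L; C(t) = C_ss + (C₀ − C_ss) e^(−a t).
C(7.79) = 1.6377 + (-0.37769)·e^(−0.21624·7.79) = 1.6377 + (-0.37769)·0.18554 = 1.5676 mol/L.

1.57 mol/L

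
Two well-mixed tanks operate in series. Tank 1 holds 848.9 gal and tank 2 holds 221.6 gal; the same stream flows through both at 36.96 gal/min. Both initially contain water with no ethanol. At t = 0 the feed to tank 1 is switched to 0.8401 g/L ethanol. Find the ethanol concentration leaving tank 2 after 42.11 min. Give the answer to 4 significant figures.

0.6586 g/L

Each tank obeys Vᵢ dCᵢ/dt = Q(Cᵢ₋₁ − Cᵢ), so τᵢ = Vᵢ/Q.
τ₁ = 848.9/36.96 = 22.9681 min; τ₂ = 221.6/36.96 = 5.99567 min.
Tank 1: C₁ = C_in(1 − e^(−t/τ₁)). Tank 2 (τ₁ ≠ τ₂): C₂ = C_in[1 − (τ₁ e^(−t/τ₁) − τ₂ e^(−t/τ₂))/(τ₁ − τ₂)].
At t = 42.11: e^(−t/τ₁) = 0.159867, e^(−t/τ₂) = 0.000890791.
C₂ = 0.8401·[1 − (22.9681·0.159867 − 5.99567·0.000890791)/(16.9724)] = 0.8401·0.783973 = 0.658616 g/L.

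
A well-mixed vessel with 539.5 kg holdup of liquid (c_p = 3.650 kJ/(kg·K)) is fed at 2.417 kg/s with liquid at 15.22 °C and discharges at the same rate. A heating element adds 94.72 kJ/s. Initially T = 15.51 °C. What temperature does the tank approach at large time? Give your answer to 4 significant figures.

Energy balance: M c_p dT/dt = ṁ c_p (T_in − T) + 94.72.
At steady state dT/dt = 0 ⇒ T_ss = T_in + Q̇/(ṁ c_p) = 15.22 + 94.72/(2.417·3.650) = 25.9567 °C.

25.96 °C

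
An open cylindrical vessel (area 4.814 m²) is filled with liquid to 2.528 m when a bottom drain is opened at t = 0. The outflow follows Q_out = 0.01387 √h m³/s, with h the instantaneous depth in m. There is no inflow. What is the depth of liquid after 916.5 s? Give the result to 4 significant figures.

0.07272 m

Accumulation of liquid (constant cross-section A): A dh/dt = −0.01387 √h.
∫ h^(−1/2) dh = −(0.01387/A) ∫ dt, giving 2√h = 2√h₀ − (0.01387/A) t.
√h = √2.528 − 0.01387·916.5/(2·4.814) = 1.58997 − 1.32030 = 0.269668.
h = 0.269668² = 0.0727208 m.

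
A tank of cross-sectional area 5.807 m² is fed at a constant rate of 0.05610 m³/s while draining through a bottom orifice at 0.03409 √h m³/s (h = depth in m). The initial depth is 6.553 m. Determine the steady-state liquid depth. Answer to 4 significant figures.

Level balance: A dh/dt = 0.05610 − 0.03409 √h. Setting dh/dt = 0:
Q_in = 0.03409 √h_ss ⇒ √h_ss = 0.05610/0.03409 = 1.64564.
h_ss = 1.64564² = 2.70814 m. (Since h₀ = 6.553 m > h_ss, the level will fall toward this value.)

2.708 m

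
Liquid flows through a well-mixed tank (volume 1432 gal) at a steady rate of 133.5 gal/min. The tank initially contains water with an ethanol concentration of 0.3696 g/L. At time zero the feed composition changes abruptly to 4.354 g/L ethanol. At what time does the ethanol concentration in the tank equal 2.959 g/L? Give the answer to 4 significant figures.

Mass balance on the solute (V constant): V dC/dt = Q(C_in − C), so τ = V/Q = 10.7266 min.
C(t) = C_in + (C₀ − C_in) e^(−t/τ). Set C = 2.959 and solve for t:
e^(−t/τ) = (C − C_in)/(C₀ − C_in) = (2.959 − 4.354)/(0.3696 − 4.354) = 0.350115
t = −τ ln(…) = 10.7266 × 1.04949 = 11.2575 min.

11.26 min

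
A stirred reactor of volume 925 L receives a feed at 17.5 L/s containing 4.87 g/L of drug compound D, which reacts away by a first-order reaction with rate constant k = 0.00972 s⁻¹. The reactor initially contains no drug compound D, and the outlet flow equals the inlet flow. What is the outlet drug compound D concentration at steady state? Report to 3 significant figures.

3.22 g/L

Species balance: V dC/dt = Q C_in − Q C − k V C.
Steady state (dC/dt = 0): C_ss = Q C_in/(Q + kV) = C_in/(1 + kV/Q).
C_ss = 17.5·4.87/(17.5 + 0.00972·925) = 85.225/26.491 = 3.2171 g/L.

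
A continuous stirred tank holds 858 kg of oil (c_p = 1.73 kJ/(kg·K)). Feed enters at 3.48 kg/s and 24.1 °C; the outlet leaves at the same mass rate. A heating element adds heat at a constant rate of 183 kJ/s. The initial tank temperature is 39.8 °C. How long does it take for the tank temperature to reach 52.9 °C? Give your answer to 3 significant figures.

First-law balance (no shaft work): M c_p dT/dt = ṁ c_p (T_in − T) + 183.
τ = M/ṁ = 246.55 s; T_ss = T_in + Q̇/(ṁ c_p) = 54.497 °C.
T(t) = T_ss + (T₀ − T_ss) e^(−t/τ). Set T = 52.9:
e^(−t/τ) = (52.9 − 54.497)/(39.8 − 54.497) = 0.10864
t = −246.55 · ln(0.10864) = 547.27 s.

547 s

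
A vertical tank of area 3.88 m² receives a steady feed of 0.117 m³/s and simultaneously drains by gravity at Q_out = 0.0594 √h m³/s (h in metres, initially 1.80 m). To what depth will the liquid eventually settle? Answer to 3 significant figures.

A dh/dt = Q_in − 0.0594 √h. Steady state requires inflow = outflow:
Q_in = 0.0594 √h_ss ⇒ √h_ss = 0.117/0.0594 = 1.9697.
h_ss = 1.9697² = 3.8797 m. (Since h₀ = 1.80 m < h_ss, the level will rise toward this value.)

3.88 m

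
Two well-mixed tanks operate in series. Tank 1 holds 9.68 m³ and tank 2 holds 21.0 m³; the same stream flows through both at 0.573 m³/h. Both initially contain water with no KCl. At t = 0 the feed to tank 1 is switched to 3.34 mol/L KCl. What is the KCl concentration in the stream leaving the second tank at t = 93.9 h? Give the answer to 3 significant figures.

2.87 mol/L

Each tank obeys Vᵢ dCᵢ/dt = Q(Cᵢ₋₁ − Cᵢ), so τᵢ = Vᵢ/Q.
τ₁ = 9.68/0.573 = 16.894 h; τ₂ = 21.0/0.573 = 36.649 h.
Tank 1: C₁ = C_in(1 − e^(−t/τ₁)). Tank 2 (τ₁ ≠ τ₂): C₂ = C_in[1 − (τ₁ e^(−t/τ₁) − τ₂ e^(−t/τ₂))/(τ₁ − τ₂)].
At t = 93.9: e^(−t/τ₁) = 0.0038552, e^(−t/τ₂) = 0.077140.
C₂ = 3.34·[1 − (16.894·0.0038552 − 36.649·0.077140)/(-19.756)] = 3.34·0.86019 = 2.8730 mol/L.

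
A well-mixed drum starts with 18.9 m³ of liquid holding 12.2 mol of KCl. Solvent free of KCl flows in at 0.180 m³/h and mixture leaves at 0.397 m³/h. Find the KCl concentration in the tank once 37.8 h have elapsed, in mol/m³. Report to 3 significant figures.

0.403 mol/m³

Let m(t) be the amount of KCl. Volume: V(t) = V₀ + (Q_in − Q_out) t = 18.9 − 0.21700 t; V(37.8) = 10.697 m³.
Solute balance: dm/dt = 0 − Q_out C = −Q_out m/V(t).
Separate: dm/m = −Q_out dt/V(t) ⇒ ln(m/m₀) = −(Q_out/(Q_in−Q_out)) ln(V/V₀).
m = m₀ (V₀/V)^(Q_out/(Q_in−Q_out)) = 12.2 × (18.9/10.697)^(-1.8295) = 4.3066 mol.
C = m/V = 4.3066/10.697 = 0.40259 mol/m³.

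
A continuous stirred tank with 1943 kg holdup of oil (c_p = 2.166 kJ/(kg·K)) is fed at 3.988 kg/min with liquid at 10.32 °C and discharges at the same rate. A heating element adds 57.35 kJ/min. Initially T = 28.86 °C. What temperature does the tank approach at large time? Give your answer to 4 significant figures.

16.96 °C

Energy balance: M c_p dT/dt = ṁ c_p (T_in − T) + 57.35.
At steady state dT/dt = 0 ⇒ T_ss = T_in + Q̇/(ṁ c_p) = 10.32 + 57.35/(3.988·2.166) = 16.9593 °C.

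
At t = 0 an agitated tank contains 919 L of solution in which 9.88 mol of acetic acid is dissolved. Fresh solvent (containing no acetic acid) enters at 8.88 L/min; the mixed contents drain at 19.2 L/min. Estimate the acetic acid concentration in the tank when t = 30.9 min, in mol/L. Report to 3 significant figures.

Total volume: dV/dt = Q_in − Q_out = -10.320 L/min, so V(t) = 919 − 10.320 t and V(30.9) = 600.11 L.
No acetic acid enters, so dm/dt = −Q_out · (m/V).
dm/m = −Q_out dt/(V₀ − 10.320 t); integrating gives ln(m/m₀) = −(Q_out/(Q_in−Q_out)) ln(V/V₀).
m = m₀ (V₀/V)^(Q_out/(Q_in−Q_out)) = 9.88 × (919/600.11)^(-1.8605) = 4.4711 mol.
C = m/V = 4.4711/600.11 = 0.0074505 mol/L.

0.00745 mol/L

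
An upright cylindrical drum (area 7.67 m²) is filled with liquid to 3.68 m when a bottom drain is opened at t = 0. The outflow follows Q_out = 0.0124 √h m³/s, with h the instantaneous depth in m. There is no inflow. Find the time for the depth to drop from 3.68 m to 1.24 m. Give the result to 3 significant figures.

996 s

A dh/dt = −Q_out = −0.0124 √h.
This is separable: 2 d(√h)/dt = −0.0124/A, so √h = √h₀ − (0.0124/(2A)) t.
t = 2A(√h₀ − √h)/0.0124 = 2·7.67·(√3.68 − √1.24)/0.0124
  = 15.340 × (1.9183 − 1.1136) / 0.0124 = 995.59 s.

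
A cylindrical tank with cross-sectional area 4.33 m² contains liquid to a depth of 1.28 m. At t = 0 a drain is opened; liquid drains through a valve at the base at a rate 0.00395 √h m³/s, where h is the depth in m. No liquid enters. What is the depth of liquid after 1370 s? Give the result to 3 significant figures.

0.257 m

With no inflow, A dh/dt = −0.00395 √h.
This is separable: 2 d(√h)/dt = −0.00395/A, so √h = √h₀ − (0.00395/(2A)) t.
√h = √1.28 − 0.00395·1370/(2·4.33) = 1.1314 − 0.62488 = 0.50649.
h = 0.50649² = 0.25653 m.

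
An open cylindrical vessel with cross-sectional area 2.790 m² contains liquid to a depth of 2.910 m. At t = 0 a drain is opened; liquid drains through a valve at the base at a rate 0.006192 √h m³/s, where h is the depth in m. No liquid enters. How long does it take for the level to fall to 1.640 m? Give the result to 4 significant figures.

383.2 s

With no inflow, A dh/dt = −0.006192 √h.
∫ h^(−1/2) dh = −(0.006192/A) ∫ dt, giving 2√h = 2√h₀ − (0.006192/A) t.
t = 2A(√h₀ − √h)/0.006192 = 2·2.790·(√2.910 − √1.640)/0.006192
  = 5.58000 × (1.70587 − 1.28062) / 0.006192 = 383.217 s.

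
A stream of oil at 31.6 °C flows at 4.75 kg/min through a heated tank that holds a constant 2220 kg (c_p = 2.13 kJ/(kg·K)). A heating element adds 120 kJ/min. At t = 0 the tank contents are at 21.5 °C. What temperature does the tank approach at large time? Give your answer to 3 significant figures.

M c_p dT/dt = ṁ c_p (T_in − T) + Q̇.
At steady state dT/dt = 0 ⇒ T_ss = T_in + Q̇/(ṁ c_p) = 31.6 + 120/(4.75·2.13) = 43.461 °C.

43.5 °C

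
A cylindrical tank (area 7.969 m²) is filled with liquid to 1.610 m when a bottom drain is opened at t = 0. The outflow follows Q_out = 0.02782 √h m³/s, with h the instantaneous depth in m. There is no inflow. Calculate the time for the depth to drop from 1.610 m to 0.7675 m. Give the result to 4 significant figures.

225.0 s

A dh/dt = −Q_out = −0.02782 √h.
∫ h^(−1/2) dh = −(0.02782/A) ∫ dt, giving 2√h = 2√h₀ − (0.02782/A) t.
t = 2A(√h₀ − √h)/0.02782 = 2·7.969·(√1.610 − √0.7675)/0.02782
  = 15.9380 × (1.26886 − 0.876071) / 0.02782 = 225.027 s.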